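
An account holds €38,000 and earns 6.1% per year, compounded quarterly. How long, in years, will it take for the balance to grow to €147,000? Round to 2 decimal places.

(1 + 0.01525)^(4t) = 147,000/38,000 = 3.8684.
4t·ln(1 + 0.01525) = ln(3.8684); 4t = 1.3528/0.0151349 ≈ 89.3860.
t ≈ 22.3465 years.

22.35 years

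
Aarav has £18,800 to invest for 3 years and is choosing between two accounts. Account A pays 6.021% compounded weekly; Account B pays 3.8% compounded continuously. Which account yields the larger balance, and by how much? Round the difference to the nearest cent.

Account A, by £1,449.38

Account A growth factor: (1 + 0.06021/52)^156 ≈ 1.1978466737; balance ≈ 22,519.5175.
Account B growth factor: e^(0.038·3) = e^0.114 ≈ 1.1207521249; balance ≈ 21,070.1399.
Account A is larger by 1,449.3775.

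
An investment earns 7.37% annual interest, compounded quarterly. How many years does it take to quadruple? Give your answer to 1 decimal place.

19.0 years

(1 + 0.018425)^(4t) = 4.
4t = ln 4 / ln(1 + 0.018425) ≈ 1.3863/0.0182573 ≈ 75.9309.
t ≈ 18.9827.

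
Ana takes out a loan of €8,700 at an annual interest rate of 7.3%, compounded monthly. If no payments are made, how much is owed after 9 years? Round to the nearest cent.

Growth factor = (1 + 0.073/12)^108 ≈ 1.9251611773.
A ≈ 8,700 × 1.9251611773 ≈ 16,748.9022.

€16,748.90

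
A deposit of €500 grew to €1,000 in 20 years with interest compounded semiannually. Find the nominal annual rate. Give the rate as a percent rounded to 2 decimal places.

3.50%

(1 + r/2)^40 = 1,000/500 = 2.
1 + r/2 = 2^(1/40) ≈ 1.01748, so r/2 ≈ 0.0174797.
r ≈ 2·0.0174797 = 3.49594%.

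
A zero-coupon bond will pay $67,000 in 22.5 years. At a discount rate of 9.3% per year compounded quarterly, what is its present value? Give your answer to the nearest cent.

Growth factor = (1 + 0.02325)^90 ≈ 7.9133030619.
P = 67,000/7.9133030619 ≈ 8,466.7552.

$8,466.76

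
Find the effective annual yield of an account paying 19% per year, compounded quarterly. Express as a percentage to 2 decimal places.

20.40%

EAR = (1 + 19%/4)^4 − 1 = (1 + 0.0475)^4 − 1.
(1 + 0.0475)^4 ≈ 1.203971, so EAR ≈ 20.39713%.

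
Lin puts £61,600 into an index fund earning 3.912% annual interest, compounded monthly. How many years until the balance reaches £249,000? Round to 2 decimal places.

(1 + 0.00326)^(12t) = 249,000/61,600 = 4.0422.
12t·ln(1 + 0.00326) = ln(4.0422); 12t = 1.3968/0.0032547 ≈ 429.1615.
t ≈ 35.7635 years.

35.76 years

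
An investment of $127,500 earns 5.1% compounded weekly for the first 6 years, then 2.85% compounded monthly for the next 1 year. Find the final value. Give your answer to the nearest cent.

$178,115.57

After 6 years at 5.1%: 127,500 × 1.35777867927 ≈ 173,116.7816.
Then 1 years at 2.85%: 173,116.7816 × 1.02887524429 ≈ 178,115.5710.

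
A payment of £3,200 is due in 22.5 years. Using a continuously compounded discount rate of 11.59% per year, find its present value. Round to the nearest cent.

£235.84

P = A·e^(−rt) = 3,200·e^(−2.60775).
e^(−2.60775) ≈ 0.07370018276, so P ≈ 235.8406.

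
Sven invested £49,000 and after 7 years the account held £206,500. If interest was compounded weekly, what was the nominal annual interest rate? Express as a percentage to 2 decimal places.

20.59%

(1 + r/52)^364 = 206,500/49,000 = 4.21429.
1 + r/52 = 4.21429^(1/364) ≈ 1.00396, so r/52 ≈ 0.00395969.
r ≈ 52·0.00395969 = 20.59037%.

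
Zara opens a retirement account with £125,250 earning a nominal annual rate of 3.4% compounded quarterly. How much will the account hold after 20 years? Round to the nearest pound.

£246,519

Growth factor = (1 + 0.0085)^80 ≈ 1.96821348908.
A ≈ 125,250 × 1.96821348908 ≈ 246,518.7395.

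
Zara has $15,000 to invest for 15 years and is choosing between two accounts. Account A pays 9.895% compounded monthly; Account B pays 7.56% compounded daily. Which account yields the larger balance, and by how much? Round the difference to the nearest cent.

Account A, by $19,157.83

A: (1 + 0.09895/12)^180 ≈ 4.3848876067, so 15,000 × 4.3848876067 ≈ 65,773.3141.
B: (1 + 0.0756/365)^5475 ≈ 3.1076989886, so 15,000 × 3.1076989886 ≈ 46,615.4848.
Difference ≈ 19,157.8293 in favor of A.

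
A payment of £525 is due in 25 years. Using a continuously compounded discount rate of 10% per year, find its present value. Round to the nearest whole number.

P = A·e^(−rt) = 525·e^(−2.5).
e^(−2.5) ≈ 0.0820849986, so P ≈ 43.0946.

£43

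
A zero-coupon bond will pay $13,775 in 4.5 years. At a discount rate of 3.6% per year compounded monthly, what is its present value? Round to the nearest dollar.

Periodic rate = 3.6%/12 = 0.003; 54 periods.
P = 13,775/(1 + 0.003)^54 ≈ 13,775/1.175575112 ≈ 11,717.6690.

$11,718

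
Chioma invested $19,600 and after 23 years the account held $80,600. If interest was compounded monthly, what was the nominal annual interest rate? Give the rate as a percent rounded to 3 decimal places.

6.163%

The 276-period growth factor is 80,600/19,600 = 4.11224.
r/12 = 4.11224^(1/276) − 1 ≈ 0.00513622, so r ≈ 12·0.00513622 = 6.16347%.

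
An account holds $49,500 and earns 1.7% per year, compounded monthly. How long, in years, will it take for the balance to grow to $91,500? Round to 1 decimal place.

We need (1 + 0.00141667)^(12t) = 1.8485, so 12t = ln 1.8485 / ln 1.001417 ≈ 433.9774.
t ≈ 433.9774/12 = 36.1648 years.

36.2 years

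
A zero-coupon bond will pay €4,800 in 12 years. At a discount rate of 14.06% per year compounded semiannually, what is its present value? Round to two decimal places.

€939.96

Periodic rate = 14.06%/2 = 0.0703; 24 periods.
P = 4,800/(1 + 0.0703)^24 ≈ 4,800/5.106609046 ≈ 939.9584.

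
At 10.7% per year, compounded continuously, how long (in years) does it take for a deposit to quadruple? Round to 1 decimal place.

13.0 years

e^(0.107t) = 4, so 0.107t = ln 4 ≈ 1.3863.
t ≈ 1.3863/0.107 ≈ 12.9560.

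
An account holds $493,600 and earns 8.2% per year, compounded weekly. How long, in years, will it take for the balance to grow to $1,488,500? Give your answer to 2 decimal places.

13.47 years

(1 + 0.00157692)^(52t) = 1,488,500/493,600 = 3.0156.
52t·ln(1 + 0.00157692) = ln(3.0156); 52t = 1.1038/0.00157568 ≈ 700.5217.
t ≈ 13.4716 years.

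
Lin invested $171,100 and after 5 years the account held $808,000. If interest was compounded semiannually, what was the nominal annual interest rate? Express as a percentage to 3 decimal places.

33.586%

The 10-period growth factor is 808,000/171,100 = 4.72238.
r/2 = 4.72238^(1/10) − 1 ≈ 0.167928, so r ≈ 2·0.167928 = 33.58563%.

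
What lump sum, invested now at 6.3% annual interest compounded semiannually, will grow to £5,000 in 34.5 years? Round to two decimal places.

£588.29

Periodic rate = 6.3%/2 = 0.0315; 69 periods.
P = 5,000/(1 + 0.0315)^69 ≈ 5,000/8.499180045 ≈ 588.2920.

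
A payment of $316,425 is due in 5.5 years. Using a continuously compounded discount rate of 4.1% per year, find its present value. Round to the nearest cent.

$252,544.19

P = A·e^(−rt) = 316,425·e^(−0.2255).
e^(−0.2255) ≈ 0.798117060448, so P ≈ 252,544.1909.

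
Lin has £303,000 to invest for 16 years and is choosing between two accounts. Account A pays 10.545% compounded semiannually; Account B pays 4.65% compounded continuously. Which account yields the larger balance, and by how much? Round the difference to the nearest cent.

Account A growth factor: (1 + 0.052725)^32 ≈ 5.176997703816; balance ≈ 1,568,630.3043.
Account B growth factor: e^(0.0465·16) = e^0.744 ≈ 2.10433604642; balance ≈ 637,613.8221.
Account A is larger by 931,016.4822.

Account A, by £931,016.48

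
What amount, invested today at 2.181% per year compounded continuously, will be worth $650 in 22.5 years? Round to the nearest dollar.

$398

P = A·e^(−rt) = 650·e^(−0.490725).
e^(−0.490725) ≈ 0.612182401, so P ≈ 397.9186.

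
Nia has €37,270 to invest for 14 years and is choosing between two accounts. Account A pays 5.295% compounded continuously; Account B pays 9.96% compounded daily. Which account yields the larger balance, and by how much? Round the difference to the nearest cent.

Account A growth factor: e^(0.05295·14) = e^0.7413 ≈ 2.0986620025; balance ≈ 78,217.1328.
Account B growth factor: (1 + 0.0996/365)^5110 ≈ 4.0317873345; balance ≈ 150,264.7140.
Account B is larger by 72,047.5811.

Account B, by €72,047.58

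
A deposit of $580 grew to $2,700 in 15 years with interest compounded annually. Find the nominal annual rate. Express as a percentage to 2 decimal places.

The 15-period growth factor is 2,700/580 = 4.65517.
r = 4.65517^(1/15) − 1 ≈ 0.107973, i.e. 10.79727%.

10.80%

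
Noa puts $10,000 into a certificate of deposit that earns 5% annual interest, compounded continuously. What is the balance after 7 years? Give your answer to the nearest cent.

A = P·e^(rt) = 10,000·e^(0.05·7) = 10,000·e^0.35.
e^0.35 ≈ 1.4190675486, so A ≈ 14,190.6755.

$14,190.68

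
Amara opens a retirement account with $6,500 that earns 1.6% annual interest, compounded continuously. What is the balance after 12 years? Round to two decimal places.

$7,875.86

A = P·e^(rt) = 6,500·e^(0.016·12) = 6,500·e^0.192.
e^0.192 ≈ 1.211670517, so A ≈ 7,875.8584.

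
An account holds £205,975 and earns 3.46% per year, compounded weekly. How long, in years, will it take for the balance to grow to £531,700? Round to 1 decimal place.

27.4 years

(1 + 0.000665385)^(52t) = 531,700/205,975 = 2.5814.
52t·ln(1 + 0.000665385) = ln(2.5814); 52t = 0.94832/0.000665163 ≈ 1425.7019.
t ≈ 27.4173 years.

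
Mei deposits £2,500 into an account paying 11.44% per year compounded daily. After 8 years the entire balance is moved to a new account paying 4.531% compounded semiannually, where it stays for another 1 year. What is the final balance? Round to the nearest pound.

After 8 years at 11.44%: 2,500 × 2.49691659 ≈ 6,242.2915.
Then 1 years at 4.531%: 6,242.2915 × 1.045823249 ≈ 6,528.3336.

£6,528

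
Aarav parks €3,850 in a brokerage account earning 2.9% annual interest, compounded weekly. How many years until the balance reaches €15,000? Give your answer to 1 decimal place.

46.9 years

We need (1 + 0.000557692)^(52t) = 3.8961, so 52t = ln 3.8961 / ln 1.000558 ≈ 2439.2595.
t ≈ 2439.2595/52 = 46.9088 years.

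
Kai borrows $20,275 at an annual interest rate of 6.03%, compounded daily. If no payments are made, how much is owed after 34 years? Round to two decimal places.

$157,499.02

Growth factor = (1 + 0.0603/365)^12410 ≈ 7.7681393244.
A ≈ 20,275 × 7.7681393244 ≈ 157,499.0248.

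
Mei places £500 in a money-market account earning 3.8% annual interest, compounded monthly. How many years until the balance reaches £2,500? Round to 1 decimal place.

(1 + 0.00316667)^(12t) = 2,500/500 = 5.
12t·ln(1 + 0.00316667) = ln(5); 12t = 1.6094/0.00316166 ≈ 509.0478.
t ≈ 42.4207 years.

42.4 years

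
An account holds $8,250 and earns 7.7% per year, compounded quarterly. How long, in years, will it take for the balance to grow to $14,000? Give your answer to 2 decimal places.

We need (1 + 0.01925)^(4t) = 1.697, so 4t = ln 1.697 / ln 1.01925 ≈ 27.7360.
t ≈ 27.7360/4 = 6.9340 years.

6.93 years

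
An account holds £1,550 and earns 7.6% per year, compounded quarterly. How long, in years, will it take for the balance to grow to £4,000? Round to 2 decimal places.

(1 + 0.019)^(4t) = 4,000/1,550 = 2.5806.
4t·ln(1 + 0.019) = ln(2.5806); 4t = 0.94804/0.0188218 ≈ 50.3693.
t ≈ 12.5923 years.

12.59 years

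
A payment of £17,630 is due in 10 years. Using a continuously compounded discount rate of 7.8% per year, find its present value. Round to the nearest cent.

P = A·e^(−rt) = 17,630·e^(−0.78).
e^(−0.78) ≈ 0.45840601131, so P ≈ 8,081.6980.

£8,081.70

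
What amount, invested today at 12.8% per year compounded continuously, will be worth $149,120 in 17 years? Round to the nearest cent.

$16,924.32

P = A·e^(−rt) = 149,120·e^(−2.176).
e^(−2.176) ≈ 0.113494602302, so P ≈ 16,924.3151.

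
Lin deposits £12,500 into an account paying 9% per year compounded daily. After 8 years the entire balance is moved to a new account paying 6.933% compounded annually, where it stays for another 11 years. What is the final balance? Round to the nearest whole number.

Phase 1: 12,500·(1 + 0.09/365)^2920 ≈ 25,678.1360.
Phase 2: 25,678.1360·(1 + 0.06933)^11 ≈ 53,677.5589.

£53,678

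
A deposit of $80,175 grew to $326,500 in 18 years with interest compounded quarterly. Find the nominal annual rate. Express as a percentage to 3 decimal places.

The 72-period growth factor is 326,500/80,175 = 4.07234.
r/4 = 4.07234^(1/72) − 1 ≈ 0.0196945, so r ≈ 4·0.0196945 = 7.87778%.

7.878%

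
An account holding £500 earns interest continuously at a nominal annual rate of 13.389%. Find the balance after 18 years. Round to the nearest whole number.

A = P·e^(rt) = 500·e^(0.13389·18) = 500·e^2.41002.
e^2.41002 ≈ 11.13418383, so A ≈ 5,567.0919.

£5,567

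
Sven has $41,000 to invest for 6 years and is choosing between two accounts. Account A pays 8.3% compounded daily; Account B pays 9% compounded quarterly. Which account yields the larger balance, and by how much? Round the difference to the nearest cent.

Account A growth factor: (1 + 0.083/365)^2190 ≈ 1.6453339729; balance ≈ 67,458.6929.
Account B growth factor: (1 + 0.0225)^24 ≈ 1.7057665761; balance ≈ 69,936.4296.
Account B is larger by 2,477.7367.

Account B, by $2,477.74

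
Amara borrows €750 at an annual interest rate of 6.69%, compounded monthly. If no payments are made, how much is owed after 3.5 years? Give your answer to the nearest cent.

Periodic rate = 6.69%/12 = 0.005575; periods = 12·3.5 = 42.
A = 750·(1 + 0.005575)^42 ≈ 750·1.26301248 ≈ 947.2594.

€947.26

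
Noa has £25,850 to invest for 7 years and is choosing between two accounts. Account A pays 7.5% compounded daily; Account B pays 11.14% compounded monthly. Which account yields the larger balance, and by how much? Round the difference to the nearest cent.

Account A growth factor: (1 + 0.075/365)^2555 ≈ 1.6903676828; balance ≈ 43,696.0046.
Account B growth factor: (1 + 0.1114/12)^84 ≈ 2.1732042137; balance ≈ 56,177.3289.
Account B is larger by 12,481.3243.

Account B, by £12,481.32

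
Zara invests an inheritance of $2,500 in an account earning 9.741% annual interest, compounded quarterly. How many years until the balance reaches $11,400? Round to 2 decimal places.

15.77 years

We need (1 + 0.0243525)^(4t) = 4.56, so 4t = ln 4.56 / ln 1.024352 ≈ 63.0623.
t ≈ 63.0623/4 = 15.7656 years.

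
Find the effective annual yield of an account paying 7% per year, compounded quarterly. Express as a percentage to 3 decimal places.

7.186%

EAR = (1 + 7%/4)^4 − 1 = (1 + 0.0175)^4 − 1.
(1 + 0.0175)^4 ≈ 1.071859, so EAR ≈ 7.18590%.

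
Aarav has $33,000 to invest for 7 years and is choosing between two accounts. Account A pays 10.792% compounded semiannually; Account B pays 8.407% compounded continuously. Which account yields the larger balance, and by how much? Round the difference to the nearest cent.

Account A growth factor: (1 + 0.05396)^14 ≈ 2.0870737855; balance ≈ 68,873.4349.
Account B growth factor: e^(0.08407·7) = e^0.58849 ≈ 1.8012664485; balance ≈ 59,441.7928.
Account A is larger by 9,431.6421.

Account A, by $9,431.64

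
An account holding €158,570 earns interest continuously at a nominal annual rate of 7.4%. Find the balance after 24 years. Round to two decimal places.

A = P·e^(rt) = 158,570·e^(0.074·24) = 158,570·e^1.776.
e^1.776 ≈ 5.90618436858, so A ≈ 936,543.6553.

€936,543.66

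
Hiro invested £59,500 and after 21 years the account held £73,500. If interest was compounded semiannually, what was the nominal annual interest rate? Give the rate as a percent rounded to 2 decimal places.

(1 + r/2)^42 = 73,500/59,500 = 1.23529.
1 + r/2 = 1.23529^(1/42) ≈ 1.005044, so r/2 ≈ 0.00504385.
r ≈ 2·0.00504385 = 1.00877%.

1.01%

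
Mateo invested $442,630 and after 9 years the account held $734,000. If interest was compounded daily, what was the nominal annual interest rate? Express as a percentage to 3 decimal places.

5.620%

The 3285-period growth factor is 734,000/442,630 = 1.65827.
r/365 = 1.65827^(1/3285) − 1 ≈ 0.000153977, so r ≈ 365·0.000153977 = 5.62015%.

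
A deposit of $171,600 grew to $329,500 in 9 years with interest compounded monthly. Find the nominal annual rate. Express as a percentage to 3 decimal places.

(1 + r/12)^108 = 329,500/171,600 = 1.92016.
1 + r/12 = 1.92016^(1/108) ≈ 1.006059, so r/12 ≈ 0.00605912.
r ≈ 12·0.00605912 = 7.27094%.

7.271%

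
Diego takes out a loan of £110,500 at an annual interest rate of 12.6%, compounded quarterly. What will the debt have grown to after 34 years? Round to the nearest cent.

£7,502,014.03

Growth factor = (1 + 0.0315)^136 ≈ 67.89152969119.
A ≈ 110,500 × 67.89152969119 ≈ 7,502,014.0309.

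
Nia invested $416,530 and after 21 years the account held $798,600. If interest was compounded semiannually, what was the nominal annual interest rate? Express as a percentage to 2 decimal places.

3.12%

The 42-period growth factor is 798,600/416,530 = 1.91727.
r/2 = 1.91727^(1/42) − 1 ≈ 0.0156184, so r ≈ 2·0.0156184 = 3.12367%.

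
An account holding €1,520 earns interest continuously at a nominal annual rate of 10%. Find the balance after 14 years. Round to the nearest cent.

€6,163.90

A = P·e^(rt) = 1,520·e^(0.1·14) = 1,520·e^1.4.
e^1.4 ≈ 4.055199967, so A ≈ 6,163.9039.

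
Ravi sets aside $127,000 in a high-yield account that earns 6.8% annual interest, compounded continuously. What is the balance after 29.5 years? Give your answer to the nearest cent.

A = P·e^(rt) = 127,000·e^(0.068·29.5) = 127,000·e^2.006.
e^2.006 ≈ 7.43352370494, so A ≈ 944,057.5105.

$944,057.51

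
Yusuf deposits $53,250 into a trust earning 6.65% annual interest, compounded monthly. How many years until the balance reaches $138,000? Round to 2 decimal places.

14.36 years

We need (1 + 0.00554167)^(12t) = 2.5915, so 12t = ln 2.5915 / ln 1.005542 ≈ 172.3113.
t ≈ 172.3113/12 = 14.3593 years.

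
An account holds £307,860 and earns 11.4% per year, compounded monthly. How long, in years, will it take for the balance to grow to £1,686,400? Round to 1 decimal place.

15.0 years

(1 + 0.0095)^(12t) = 1,686,400/307,860 = 5.4778.
12t·ln(1 + 0.0095) = ln(5.4778); 12t = 1.7007/0.00945516 ≈ 179.8707.
t ≈ 14.9892 years.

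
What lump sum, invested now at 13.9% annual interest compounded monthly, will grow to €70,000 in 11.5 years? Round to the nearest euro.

€14,285

Periodic rate = 13.9%/12 = 0.0115833; 138 periods.
P = 70,000/(1 + 0.139/12)^138 ≈ 70,000/4.900380708 ≈ 14,284.6044.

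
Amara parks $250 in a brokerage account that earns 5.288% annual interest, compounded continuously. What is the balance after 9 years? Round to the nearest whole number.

A = P·e^(rt) = 250·e^(0.05288·9) = 250·e^0.47592.
e^0.47592 ≈ 1.60949425, so A ≈ 402.3736.

$402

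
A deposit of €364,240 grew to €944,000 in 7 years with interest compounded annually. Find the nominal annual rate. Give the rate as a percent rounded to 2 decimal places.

14.57%

(1 + r)^7 = 944,000/364,240 = 2.5917.
1 + r = 2.5917^(1/7) ≈ 1.145733, so r ≈ 0.145733.
r ≈ 14.57332%.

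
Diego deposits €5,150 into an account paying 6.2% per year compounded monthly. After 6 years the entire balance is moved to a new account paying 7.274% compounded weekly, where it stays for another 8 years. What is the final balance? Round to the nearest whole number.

€13,350

Phase 1: 5,150·(1 + 0.062/12)^72 ≈ 7,463.6085.
Phase 2: 7,463.6085·(1 + 0.07274/52)^416 ≈ 13,350.4806.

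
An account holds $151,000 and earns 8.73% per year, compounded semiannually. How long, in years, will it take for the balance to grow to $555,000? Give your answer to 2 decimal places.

(1 + 0.04365)^(2t) = 555,000/151,000 = 3.6755.
2t·ln(1 + 0.04365) = ln(3.6755); 2t = 1.3017/0.0427242 ≈ 30.4672.
t ≈ 15.2336 years.

15.23 years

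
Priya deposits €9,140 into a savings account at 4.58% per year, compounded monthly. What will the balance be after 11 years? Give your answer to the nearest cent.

Growth factor = (1 + 0.0458/12)^132 ≈ 1.6534119824.
A ≈ 9,140 × 1.6534119824 ≈ 15,112.1855.

€15,112.19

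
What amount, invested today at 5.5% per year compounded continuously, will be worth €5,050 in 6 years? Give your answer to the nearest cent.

€3,630.56

P = A·e^(−rt) = 5,050·e^(−0.33).
e^(−0.33) ≈ 0.7189237334, so P ≈ 3,630.5649.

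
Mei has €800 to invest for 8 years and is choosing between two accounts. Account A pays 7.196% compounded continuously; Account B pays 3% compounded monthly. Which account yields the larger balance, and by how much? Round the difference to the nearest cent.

A: e^(0.07196·8) = e^0.57568 ≈ 1.778339387, so 800 × 1.778339387 ≈ 1,422.6715.
B: (1 + 0.0025)^96 ≈ 1.270868467, so 800 × 1.270868467 ≈ 1,016.6948.
Difference ≈ 405.9767 in favor of A.

Account A, by €405.98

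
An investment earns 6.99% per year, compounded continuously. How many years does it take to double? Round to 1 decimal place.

9.9 years

e^(0.0699t) = 2, so 0.0699t = ln 2 ≈ 0.69315.
t ≈ 0.69315/0.0699 ≈ 9.9163.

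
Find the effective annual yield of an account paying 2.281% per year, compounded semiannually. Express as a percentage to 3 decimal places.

EAR = (1 + 2.281%/2)^2 − 1 = (1 + 0.011405)^2 − 1.
(1 + 0.011405)^2 ≈ 1.02294, so EAR ≈ 2.29401%.

2.294%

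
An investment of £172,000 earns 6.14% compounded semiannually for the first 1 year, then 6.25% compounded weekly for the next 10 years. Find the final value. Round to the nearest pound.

£341,243

Phase 1: 172,000·(1 + 0.0307)^2 ≈ 182,722.9083.
Phase 2: 182,722.9083·(1 + 0.0625/52)^520 ≈ 341,243.2420.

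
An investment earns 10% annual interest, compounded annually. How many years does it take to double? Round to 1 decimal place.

7.3 years

(1 + 0.1)^t = 2.
t = ln 2 / ln(1 + 0.1) ≈ 0.69315/0.0953102 ≈ 7.2725.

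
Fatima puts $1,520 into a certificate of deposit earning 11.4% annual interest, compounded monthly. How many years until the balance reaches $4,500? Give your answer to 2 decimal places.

(1 + 0.0095)^(12t) = 4,500/1,520 = 2.9605.
12t·ln(1 + 0.0095) = ln(2.9605); 12t = 1.0854/0.00945516 ≈ 114.7910.
t ≈ 9.5659 years.

9.57 years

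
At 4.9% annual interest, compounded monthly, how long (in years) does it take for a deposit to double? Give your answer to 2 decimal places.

(1 + 0.00408333)^(12t) = 2.
12t = ln 2 / ln(1 + 0.00408333) ≈ 0.69315/0.00407502 ≈ 170.0967.
t ≈ 14.1747.

14.17 years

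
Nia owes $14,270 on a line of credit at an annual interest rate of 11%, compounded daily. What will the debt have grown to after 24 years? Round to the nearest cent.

Growth factor = (1 + 0.11/365)^8760 ≈ 14.0076312681.
A ≈ 14,270 × 14.0076312681 ≈ 199,888.8982.

$199,888.90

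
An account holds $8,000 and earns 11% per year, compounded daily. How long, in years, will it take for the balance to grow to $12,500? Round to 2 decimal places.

(1 + 0.00030137)^(365t) = 12,500/8,000 = 1.5625.
365t·ln(1 + 0.00030137) = ln(1.5625); 365t = 0.44629/0.000301324 ≈ 1481.0849.
t ≈ 4.0578 years.

4.06 years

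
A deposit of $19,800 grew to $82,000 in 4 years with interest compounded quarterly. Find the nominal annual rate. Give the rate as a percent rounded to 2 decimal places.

(1 + r/4)^16 = 82,000/19,800 = 4.14141.
1 + r/4 = 4.14141^(1/16) ≈ 1.092878, so r/4 ≈ 0.0928783.
r ≈ 4·0.0928783 = 37.15131%.

37.15%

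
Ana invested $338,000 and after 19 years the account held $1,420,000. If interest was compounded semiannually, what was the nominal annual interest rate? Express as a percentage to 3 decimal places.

(1 + r/2)^38 = 1,420,000/338,000 = 4.20118.
1 + r/2 = 4.20118^(1/38) ≈ 1.038495, so r/2 ≈ 0.0384953.
r ≈ 2·0.0384953 = 7.69905%.

7.699%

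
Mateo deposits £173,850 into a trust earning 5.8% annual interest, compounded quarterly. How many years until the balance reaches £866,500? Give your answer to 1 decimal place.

(1 + 0.0145)^(4t) = 866,500/173,850 = 4.9842.
4t·ln(1 + 0.0145) = ln(4.9842); 4t = 1.6063/0.0143959 ≈ 111.5784.
t ≈ 27.8946 years.

27.9 years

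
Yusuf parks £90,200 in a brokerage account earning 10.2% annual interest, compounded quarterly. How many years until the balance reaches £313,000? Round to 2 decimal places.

12.35 years

We need (1 + 0.0255)^(4t) = 3.4701, so 4t = ln 3.4701 / ln 1.0255 ≈ 49.4106.
t ≈ 49.4106/4 = 12.3527 years.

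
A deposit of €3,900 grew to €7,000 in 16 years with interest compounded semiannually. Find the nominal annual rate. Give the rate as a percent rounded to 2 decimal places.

(1 + r/2)^32 = 7,000/3,900 = 1.79487.
1 + r/2 = 1.79487^(1/32) ≈ 1.018447, so r/2 ≈ 0.0184473.
r ≈ 2·0.0184473 = 3.68945%.

3.69%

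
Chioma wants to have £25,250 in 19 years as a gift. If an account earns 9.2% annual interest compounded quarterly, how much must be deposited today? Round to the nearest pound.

£4,484

Growth factor = (1 + 0.023)^76 ≈ 5.6305155488.
P = 25,250/5.6305155488 ≈ 4,484.4917.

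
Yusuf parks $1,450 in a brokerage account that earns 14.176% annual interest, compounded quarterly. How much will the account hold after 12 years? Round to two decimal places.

$7,715.52

Growth factor = (1 + 0.03544)^48 ≈ 5.321046227.
A ≈ 1,450 × 5.321046227 ≈ 7,715.5170.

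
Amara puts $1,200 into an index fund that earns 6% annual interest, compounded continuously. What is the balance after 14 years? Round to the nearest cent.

$2,779.64

A = P·e^(rt) = 1,200·e^(0.06·14) = 1,200·e^0.84.
e^0.84 ≈ 2.316366977, so A ≈ 2,779.6404.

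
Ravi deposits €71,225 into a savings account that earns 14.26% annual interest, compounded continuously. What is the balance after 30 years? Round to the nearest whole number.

A = P·e^(rt) = 71,225·e^(0.1426·30) = 71,225·e^4.278.
e^4.278 ≈ 72.09610351192, so A ≈ 5,135,044.9726.

€5,135,045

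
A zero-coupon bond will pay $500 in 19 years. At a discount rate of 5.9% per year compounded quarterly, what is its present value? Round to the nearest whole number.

Growth factor = (1 + 0.01475)^76 ≈ 3.04290616.
P = 500/3.04290616 ≈ 164.3166.

$164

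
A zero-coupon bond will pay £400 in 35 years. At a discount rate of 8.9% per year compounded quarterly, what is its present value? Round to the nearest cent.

Periodic rate = 8.9%/4 = 0.02225; 140 periods.
P = 400/(1 + 0.02225)^140 ≈ 400/21.7769318 ≈ 18.3681.

£18.37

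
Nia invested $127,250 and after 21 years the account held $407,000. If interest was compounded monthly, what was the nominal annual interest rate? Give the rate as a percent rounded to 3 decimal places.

The 252-period growth factor is 407,000/127,250 = 3.19843.
r/12 = 3.19843^(1/252) − 1 ≈ 0.00462439, so r ≈ 12·0.00462439 = 5.54927%.

5.549%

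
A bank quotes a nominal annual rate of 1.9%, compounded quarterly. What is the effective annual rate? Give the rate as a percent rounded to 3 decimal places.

EAR = (1 + 1.9%/4)^4 − 1 = (1 + 0.00475)^4 − 1.
(1 + 0.00475)^4 ≈ 1.019136, so EAR ≈ 1.91358%.

1.914%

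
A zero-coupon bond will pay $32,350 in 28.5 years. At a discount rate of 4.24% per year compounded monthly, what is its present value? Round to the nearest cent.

Growth factor = (1 + 0.0424/12)^342 ≈ 3.3410000403.
P = 32,350/3.3410000403 ≈ 9,682.7296.

$9,682.73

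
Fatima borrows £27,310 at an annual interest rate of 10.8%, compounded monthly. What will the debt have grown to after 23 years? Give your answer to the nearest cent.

Periodic rate = 10.8%/12 = 0.009; periods = 12·23 = 276.
A = 27,310·(1 + 0.009)^276 ≈ 27,310·11.8566467621 ≈ 323,805.0231.

£323,805.02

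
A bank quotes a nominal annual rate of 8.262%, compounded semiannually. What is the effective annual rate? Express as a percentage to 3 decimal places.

One year is 2 periods at 0.04131 each: (1 + 0.04131)^2 ≈ 1.084327.
EAR = 1.084327 − 1 ≈ 8.43265%.

8.433%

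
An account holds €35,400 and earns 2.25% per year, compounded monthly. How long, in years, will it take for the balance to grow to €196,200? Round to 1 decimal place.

76.2 years

We need (1 + 0.001875)^(12t) = 5.5424, so 12t = ln 5.5424 / ln 1.001875 ≈ 914.1481.
t ≈ 914.1481/12 = 76.1790 years.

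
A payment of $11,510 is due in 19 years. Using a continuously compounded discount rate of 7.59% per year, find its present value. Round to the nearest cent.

P = A·e^(−rt) = 11,510·e^(−1.4421).
e^(−1.4421) ≈ 0.23643073245, so P ≈ 2,721.3177.

$2,721.32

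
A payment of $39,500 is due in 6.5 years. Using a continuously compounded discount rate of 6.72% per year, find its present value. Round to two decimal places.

$25,520.98

P = A·e^(−rt) = 39,500·e^(−0.4368).
e^(−0.4368) ≈ 0.64610063862, so P ≈ 25,520.9752.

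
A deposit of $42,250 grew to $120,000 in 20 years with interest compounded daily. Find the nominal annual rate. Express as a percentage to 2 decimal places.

(1 + r/365)^7300 = 120,000/42,250 = 2.84024.
1 + r/365 = 2.84024^(1/7300) ≈ 1.000143, so r/365 ≈ 0.000143008.
r ≈ 365·0.000143008 = 5.21981%.

5.22%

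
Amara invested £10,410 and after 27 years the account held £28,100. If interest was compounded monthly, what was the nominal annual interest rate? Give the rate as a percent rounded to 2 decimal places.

The 324-period growth factor is 28,100/10,410 = 2.69933.
r/12 = 2.69933^(1/324) − 1 ≈ 0.00306952, so r ≈ 12·0.00306952 = 3.68343%.

3.68%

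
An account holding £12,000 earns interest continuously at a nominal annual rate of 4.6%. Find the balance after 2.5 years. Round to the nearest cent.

£13,462.48

A = P·e^(rt) = 12,000·e^(0.046·2.5) = 12,000·e^0.115.
e^0.115 ≈ 1.1218734376, so A ≈ 13,462.4813.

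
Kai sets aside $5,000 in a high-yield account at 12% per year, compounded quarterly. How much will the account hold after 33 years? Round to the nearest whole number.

$247,448

Growth factor = (1 + 0.03)^132 ≈ 49.4895678018.
A ≈ 5,000 × 49.4895678018 ≈ 247,447.8390.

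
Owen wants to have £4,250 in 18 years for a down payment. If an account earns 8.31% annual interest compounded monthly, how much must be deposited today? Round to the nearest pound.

£957

Growth factor = (1 + 0.006925)^216 ≈ 4.439956503.
P = 4,250/4.439956503 ≈ 957.2166.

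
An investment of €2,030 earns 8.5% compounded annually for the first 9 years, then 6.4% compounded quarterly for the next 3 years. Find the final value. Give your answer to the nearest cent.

€5,117.86

Phase 1: 2,030·(1 + 0.085)^9 ≈ 4,230.2271.
Phase 2: 4,230.2271·(1 + 0.016)^12 ≈ 5,117.8574.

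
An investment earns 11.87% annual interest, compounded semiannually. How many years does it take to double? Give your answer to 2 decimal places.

6.01 years

(1 + 0.05935)^(2t) = 2.
2t = ln 2 / ln(1 + 0.05935) ≈ 0.69315/0.0576555 ≈ 12.0222.
t ≈ 6.0111.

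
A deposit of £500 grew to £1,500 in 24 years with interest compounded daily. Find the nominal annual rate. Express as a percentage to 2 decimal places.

(1 + r/365)^8760 = 1,500/500 = 3.
1 + r/365 = 3^(1/8760) ≈ 1.000125, so r/365 ≈ 0.00012542.
r ≈ 365·0.00012542 = 4.57784%.

4.58%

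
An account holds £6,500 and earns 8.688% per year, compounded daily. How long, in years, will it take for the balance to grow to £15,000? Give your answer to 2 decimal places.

9.63 years

(1 + 0.000238027)^(365t) = 15,000/6,500 = 2.3077.
365t·ln(1 + 0.000238027) = ln(2.3077); 365t = 0.83625/0.000237999 ≈ 3513.6608.
t ≈ 9.6265 years.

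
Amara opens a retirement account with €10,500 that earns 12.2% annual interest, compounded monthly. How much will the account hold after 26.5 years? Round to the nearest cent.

€261,923.21

Periodic rate = 12.2%/12 = 0.0101667; periods = 12·26.5 = 318.
A = 10,500·(1 + 0.122/12)^318 ≈ 10,500·24.9450680589 ≈ 261,923.2146.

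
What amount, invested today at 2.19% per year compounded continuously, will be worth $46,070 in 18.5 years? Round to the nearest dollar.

$30,723

P = A·e^(−rt) = 46,070·e^(−0.40515).
e^(−0.40515) ≈ 0.66687677184, so P ≈ 30,723.0129.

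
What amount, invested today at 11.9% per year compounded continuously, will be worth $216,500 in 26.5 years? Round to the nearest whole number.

P = A·e^(−rt) = 216,500·e^(−3.1535).
e^(−3.1535) ≈ 0.0427024065863, so P ≈ 9,245.0710.

$9,245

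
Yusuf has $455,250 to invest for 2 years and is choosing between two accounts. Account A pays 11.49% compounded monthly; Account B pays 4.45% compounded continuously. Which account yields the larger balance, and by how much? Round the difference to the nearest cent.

Account A growth factor: (1 + 0.009575)^24 ≈ 1.25697344688; balance ≈ 572,237.1617.
Account B growth factor: e^(0.0445·2) = e^0.089 ≈ 1.09308065633; balance ≈ 497,624.9688.
Account A is larger by 74,612.1929.

Account A, by $74,612.19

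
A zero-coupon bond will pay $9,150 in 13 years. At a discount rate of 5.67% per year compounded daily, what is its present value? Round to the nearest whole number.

$4,379

Periodic rate = 5.67%/365 = 0.000155342; 4745 periods.
P = 9,150/(1 + 0.0567/365)^4745 ≈ 9,150/2.089746474 ≈ 4,378.5216.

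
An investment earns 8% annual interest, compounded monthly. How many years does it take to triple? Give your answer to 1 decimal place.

13.8 years

(1 + 0.00666667)^(12t) = 3.
12t = ln 3 / ln(1 + 0.00666667) ≈ 1.0986/0.00664454 ≈ 165.3405.
t ≈ 13.7784.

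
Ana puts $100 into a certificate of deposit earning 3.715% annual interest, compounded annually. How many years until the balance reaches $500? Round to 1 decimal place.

(1 + 0.03715)^t = 500/100 = 5.
t·ln(1 + 0.03715) = ln(5); t = 1.6094/0.0364766 ≈ 44.1225.

44.1 years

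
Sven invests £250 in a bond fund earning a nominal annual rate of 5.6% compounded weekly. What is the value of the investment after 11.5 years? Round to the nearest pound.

Growth factor = (1 + 0.056/52)^598 ≈ 1.90342231.
A ≈ 250 × 1.90342231 ≈ 475.8556.

£476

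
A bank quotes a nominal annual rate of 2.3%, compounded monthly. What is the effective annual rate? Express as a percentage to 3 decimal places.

One year is 12 periods at 0.00191667 each: (1 + 0.00191667)^12 ≈ 1.023244.
EAR = 1.023244 − 1 ≈ 2.32440%.

2.324%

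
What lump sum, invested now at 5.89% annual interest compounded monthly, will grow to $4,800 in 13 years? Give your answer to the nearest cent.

Periodic rate = 5.89%/12 = 0.00490833; 156 periods.
P = 4,800/(1 + 0.0589/12)^156 ≈ 4,800/2.14647502 ≈ 2,236.2245.

$2,236.22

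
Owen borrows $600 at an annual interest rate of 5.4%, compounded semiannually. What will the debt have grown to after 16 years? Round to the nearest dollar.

Periodic rate = 5.4%/2 = 0.027; periods = 2·16 = 32.
A = 600·(1 + 0.027)^32 ≈ 600·2.345601308 ≈ 1,407.3608.

$1,407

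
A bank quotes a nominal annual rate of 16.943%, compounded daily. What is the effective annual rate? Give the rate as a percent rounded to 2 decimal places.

18.46%

One year is 365 periods at 0.000464192 each: (1 + 0.000464192)^365 ≈ 1.184583.
EAR = 1.184583 − 1 ≈ 18.45829%.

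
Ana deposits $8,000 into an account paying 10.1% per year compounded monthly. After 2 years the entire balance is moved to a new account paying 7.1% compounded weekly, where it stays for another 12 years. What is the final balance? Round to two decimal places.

Phase 1: 8,000·(1 + 0.101/12)^24 ≈ 9,782.5110.
Phase 2: 9,782.5110·(1 + 0.071/52)^624 ≈ 22,920.1188.

$22,920.12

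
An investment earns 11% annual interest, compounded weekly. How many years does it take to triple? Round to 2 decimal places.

(1 + 0.00211538)^(52t) = 3.
52t = ln 3 / ln(1 + 0.00211538) ≈ 1.0986/0.00211315 ≈ 519.8931.
t ≈ 9.9979.

10.00 years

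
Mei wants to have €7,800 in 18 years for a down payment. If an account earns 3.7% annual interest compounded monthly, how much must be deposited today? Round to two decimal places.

€4,011.43

Growth factor = (1 + 0.037/12)^216 ≈ 1.944442601.
P = 7,800/1.944442601 ≈ 4,011.4324.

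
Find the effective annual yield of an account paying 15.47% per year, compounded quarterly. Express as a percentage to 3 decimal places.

EAR = (1 + 15.47%/4)^4 − 1 = (1 + 0.038675)^4 − 1.
(1 + 0.038675)^4 ≈ 1.163908, so EAR ≈ 16.39082%.

16.391%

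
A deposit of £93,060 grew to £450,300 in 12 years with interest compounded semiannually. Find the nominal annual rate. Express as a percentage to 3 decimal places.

13.580%

(1 + r/2)^24 = 450,300/93,060 = 4.83881.
1 + r/2 = 4.83881^(1/24) ≈ 1.0679, so r/2 ≈ 0.0679005.
r ≈ 2·0.0679005 = 13.58010%.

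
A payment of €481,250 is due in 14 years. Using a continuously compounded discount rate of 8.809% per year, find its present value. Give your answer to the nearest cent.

P = A·e^(−rt) = 481,250·e^(−1.23326).
e^(−1.23326) ≈ 0.291341255376, so P ≈ 140,207.9791.

€140,207.98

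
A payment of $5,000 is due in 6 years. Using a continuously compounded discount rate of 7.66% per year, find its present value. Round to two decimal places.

$3,157.68

P = A·e^(−rt) = 5,000·e^(−0.4596).
e^(−0.4596) ≈ 0.6315362095, so P ≈ 3,157.6810.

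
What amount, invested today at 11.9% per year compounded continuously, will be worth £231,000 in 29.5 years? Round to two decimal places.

£6,902.74

P = A·e^(−rt) = 231,000·e^(−3.5105).
e^(−3.5105) ≈ 0.0298819697162, so P ≈ 6,902.7350.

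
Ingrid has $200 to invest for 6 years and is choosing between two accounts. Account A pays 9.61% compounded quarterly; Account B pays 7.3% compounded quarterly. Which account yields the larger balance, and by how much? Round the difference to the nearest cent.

Account A, by $44.88

Account A growth factor: (1 + 0.024025)^24 ≈ 1.76788262; balance ≈ 353.5765.
Account B growth factor: (1 + 0.01825)^24 ≈ 1.54349793; balance ≈ 308.6996.
Account A is larger by 44.8769.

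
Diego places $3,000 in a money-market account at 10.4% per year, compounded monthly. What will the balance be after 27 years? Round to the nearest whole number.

Growth factor = (1 + 0.104/12)^324 ≈ 16.377392049.
A ≈ 3,000 × 16.377392049 ≈ 49,132.1761.

$49,132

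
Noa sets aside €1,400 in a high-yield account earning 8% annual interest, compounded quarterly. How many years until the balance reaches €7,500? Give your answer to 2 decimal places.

(1 + 0.02)^(4t) = 7,500/1,400 = 5.3571.
4t·ln(1 + 0.02) = ln(5.3571); 4t = 1.6784/0.0198026 ≈ 84.7580.
t ≈ 21.1895 years.

21.19 years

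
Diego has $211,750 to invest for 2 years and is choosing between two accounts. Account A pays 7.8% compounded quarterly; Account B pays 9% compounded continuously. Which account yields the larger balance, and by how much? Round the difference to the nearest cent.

A: (1 + 0.0195)^8 ≈ 1.16707251374, so 211,750 × 1.16707251374 ≈ 247,127.6048.
B: e^(0.09·2) = e^0.18 ≈ 1.19721736312, so 211,750 × 1.19721736312 ≈ 253,510.7766.
Difference ≈ 6,383.1719 in favor of B.

Account B, by $6,383.17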